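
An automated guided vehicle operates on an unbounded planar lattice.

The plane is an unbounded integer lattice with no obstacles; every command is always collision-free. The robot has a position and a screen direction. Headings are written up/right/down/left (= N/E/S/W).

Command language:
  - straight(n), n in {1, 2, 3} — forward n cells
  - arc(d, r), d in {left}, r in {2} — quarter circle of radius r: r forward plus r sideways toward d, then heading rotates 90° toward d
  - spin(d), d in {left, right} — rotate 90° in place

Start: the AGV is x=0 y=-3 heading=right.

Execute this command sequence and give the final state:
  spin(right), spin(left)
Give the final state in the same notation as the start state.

x=0 y=-3 heading=right

begin: x=0 y=-3 heading=right
step 1 (spin(right)): x=0 y=-3 heading=down
step 2 (spin(left)): x=0 y=-3 heading=right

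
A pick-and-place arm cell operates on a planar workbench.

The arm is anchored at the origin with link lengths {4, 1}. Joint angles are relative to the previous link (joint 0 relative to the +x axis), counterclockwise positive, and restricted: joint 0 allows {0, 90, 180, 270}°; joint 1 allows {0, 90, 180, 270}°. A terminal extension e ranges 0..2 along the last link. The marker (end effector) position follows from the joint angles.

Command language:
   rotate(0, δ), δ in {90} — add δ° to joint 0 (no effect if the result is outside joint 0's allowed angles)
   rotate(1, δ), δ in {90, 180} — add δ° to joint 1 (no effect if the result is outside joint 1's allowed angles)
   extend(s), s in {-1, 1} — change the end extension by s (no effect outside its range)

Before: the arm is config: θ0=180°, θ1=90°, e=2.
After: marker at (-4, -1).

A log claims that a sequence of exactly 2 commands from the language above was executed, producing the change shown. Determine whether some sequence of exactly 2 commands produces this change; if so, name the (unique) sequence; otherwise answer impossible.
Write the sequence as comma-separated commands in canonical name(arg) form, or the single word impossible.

extend(-1), extend(-1)

t0: config: θ0=180°, θ1=90°, e=2
step 1 (extend(-1)): config: θ0=180°, θ1=90°, e=1
step 2 (extend(-1)): config: θ0=180°, θ1=90°, e=0
no rival 2-sequence matches.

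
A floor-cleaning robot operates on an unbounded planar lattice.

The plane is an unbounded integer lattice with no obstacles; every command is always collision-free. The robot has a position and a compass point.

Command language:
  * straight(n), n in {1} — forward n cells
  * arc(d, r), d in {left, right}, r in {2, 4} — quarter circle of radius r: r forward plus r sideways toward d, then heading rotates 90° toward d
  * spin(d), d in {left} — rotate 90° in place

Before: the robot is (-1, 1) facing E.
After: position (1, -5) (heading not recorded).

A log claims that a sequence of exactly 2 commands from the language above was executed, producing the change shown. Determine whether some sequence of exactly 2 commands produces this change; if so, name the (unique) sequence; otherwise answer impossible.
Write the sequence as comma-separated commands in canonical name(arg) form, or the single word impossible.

arc(right, 4), arc(right, 2)

key: order matters: swapping arc(right, 4) and arc(right, 2) lands elsewhere
start: (-1, 1) facing E
1. arc(right, 4) → (3, -3) facing S
2. arc(right, 2) → (1, -5) facing W
uniquely the one of 36 2-step routes that fits.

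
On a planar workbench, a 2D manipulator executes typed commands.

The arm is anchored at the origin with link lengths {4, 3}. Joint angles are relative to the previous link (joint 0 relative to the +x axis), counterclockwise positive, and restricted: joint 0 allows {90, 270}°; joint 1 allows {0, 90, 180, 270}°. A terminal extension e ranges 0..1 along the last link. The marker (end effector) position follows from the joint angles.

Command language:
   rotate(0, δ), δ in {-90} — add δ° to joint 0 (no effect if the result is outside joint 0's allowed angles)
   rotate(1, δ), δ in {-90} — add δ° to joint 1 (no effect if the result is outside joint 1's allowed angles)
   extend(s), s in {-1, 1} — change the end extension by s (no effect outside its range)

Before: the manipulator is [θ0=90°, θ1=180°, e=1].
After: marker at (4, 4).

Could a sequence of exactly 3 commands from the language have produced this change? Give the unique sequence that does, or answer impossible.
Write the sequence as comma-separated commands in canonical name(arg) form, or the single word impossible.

rotate(1, -90), rotate(1, -90), rotate(1, -90)

initial: [θ0=90°, θ1=180°, e=1]
step 1 (rotate(1, -90)): [θ0=90°, θ1=90°, e=1]
step 2 (rotate(1, -90)): [θ0=90°, θ1=0°, e=1]
step 3 (rotate(1, -90)): [θ0=90°, θ1=270°, e=1]
uniquely the one of 64 3-step routes that fits.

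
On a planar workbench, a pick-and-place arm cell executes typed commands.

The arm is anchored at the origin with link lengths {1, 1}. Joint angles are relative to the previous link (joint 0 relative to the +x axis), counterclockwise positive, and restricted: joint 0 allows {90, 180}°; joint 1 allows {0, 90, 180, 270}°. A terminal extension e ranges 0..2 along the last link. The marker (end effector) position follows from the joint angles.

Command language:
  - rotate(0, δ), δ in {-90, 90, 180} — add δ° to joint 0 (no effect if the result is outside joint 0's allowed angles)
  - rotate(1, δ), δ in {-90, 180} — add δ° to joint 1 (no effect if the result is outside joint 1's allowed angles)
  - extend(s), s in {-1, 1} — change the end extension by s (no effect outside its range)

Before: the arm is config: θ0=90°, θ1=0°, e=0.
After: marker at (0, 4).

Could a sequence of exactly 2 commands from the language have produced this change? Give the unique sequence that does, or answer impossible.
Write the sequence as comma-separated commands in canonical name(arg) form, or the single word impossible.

t0: config: θ0=90°, θ1=0°, e=0
t=1 extend(1) ⇒ config: θ0=90°, θ1=0°, e=1
t=2 extend(1) ⇒ config: θ0=90°, θ1=0°, e=2
no other 2-command option fits: unique.

extend(1), extend(1)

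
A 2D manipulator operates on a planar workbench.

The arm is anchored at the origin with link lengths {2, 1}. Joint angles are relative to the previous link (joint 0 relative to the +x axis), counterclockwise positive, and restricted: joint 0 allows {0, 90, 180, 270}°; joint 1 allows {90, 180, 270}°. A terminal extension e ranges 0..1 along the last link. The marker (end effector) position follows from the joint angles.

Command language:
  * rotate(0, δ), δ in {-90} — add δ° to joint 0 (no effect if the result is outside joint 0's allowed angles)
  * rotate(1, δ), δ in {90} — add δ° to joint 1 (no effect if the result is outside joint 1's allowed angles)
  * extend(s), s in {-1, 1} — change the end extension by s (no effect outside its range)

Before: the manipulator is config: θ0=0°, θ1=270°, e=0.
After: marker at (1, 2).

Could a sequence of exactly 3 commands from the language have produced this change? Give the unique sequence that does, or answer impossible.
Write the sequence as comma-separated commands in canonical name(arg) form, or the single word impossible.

rotate(0, -90), rotate(0, -90), rotate(0, -90)

from: config: θ0=0°, θ1=270°, e=0
[1] after rotate(0, -90): config: θ0=270°, θ1=270°, e=0
[2] after rotate(0, -90): config: θ0=180°, θ1=270°, e=0
[3] after rotate(0, -90): config: θ0=90°, θ1=270°, e=0
all 64 alternatives checked — unique.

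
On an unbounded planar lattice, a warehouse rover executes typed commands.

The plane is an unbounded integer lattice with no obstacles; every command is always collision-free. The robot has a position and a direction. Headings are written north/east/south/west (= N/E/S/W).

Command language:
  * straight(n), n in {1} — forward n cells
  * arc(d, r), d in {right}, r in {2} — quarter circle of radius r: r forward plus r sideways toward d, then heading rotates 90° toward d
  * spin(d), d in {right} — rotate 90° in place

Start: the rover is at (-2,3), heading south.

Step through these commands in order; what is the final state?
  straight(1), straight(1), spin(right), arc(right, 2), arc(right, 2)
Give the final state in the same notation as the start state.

at (-2,5), heading east

t0: at (-2,3), heading south
t=1 straight(1) ⇒ at (-2,2), heading south
t=2 straight(1) ⇒ at (-2,1), heading south
t=3 spin(right) ⇒ at (-2,1), heading west
t=4 arc(right, 2) ⇒ at (-4,3), heading north
t=5 arc(right, 2) ⇒ at (-2,5), heading east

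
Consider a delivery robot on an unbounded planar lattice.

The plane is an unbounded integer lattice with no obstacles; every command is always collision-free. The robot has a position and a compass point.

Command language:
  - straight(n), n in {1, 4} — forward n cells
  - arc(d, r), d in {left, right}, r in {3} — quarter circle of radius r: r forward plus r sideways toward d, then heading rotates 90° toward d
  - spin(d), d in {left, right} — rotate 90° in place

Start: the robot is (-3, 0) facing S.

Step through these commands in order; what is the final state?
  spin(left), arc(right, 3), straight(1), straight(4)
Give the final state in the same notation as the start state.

(0, -8) facing S

begin: (-3, 0) facing S
[1] after spin(left): (-3, 0) facing E
[2] after arc(right, 3): (0, -3) facing S
[3] after straight(1): (0, -4) facing S
[4] after straight(4): (0, -8) facing S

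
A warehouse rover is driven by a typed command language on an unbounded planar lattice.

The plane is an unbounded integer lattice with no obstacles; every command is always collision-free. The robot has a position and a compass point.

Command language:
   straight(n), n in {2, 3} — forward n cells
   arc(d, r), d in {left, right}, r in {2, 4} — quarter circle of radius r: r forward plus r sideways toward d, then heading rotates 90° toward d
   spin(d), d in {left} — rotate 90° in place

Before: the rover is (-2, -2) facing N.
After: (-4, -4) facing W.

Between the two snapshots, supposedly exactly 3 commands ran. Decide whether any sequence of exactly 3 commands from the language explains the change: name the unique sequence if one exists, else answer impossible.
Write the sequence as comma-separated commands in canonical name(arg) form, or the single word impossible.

spin(left), spin(left), arc(right, 2)

key: cell and facing (now W) both changed — the 3 commands mix motion and turning
begin: (-2, -2) facing N
step 1 (spin(left)): (-2, -2) facing W
step 2 (spin(left)): (-2, -2) facing S
step 3 (arc(right, 2)): (-4, -4) facing W
no other 3-command option fits: unique.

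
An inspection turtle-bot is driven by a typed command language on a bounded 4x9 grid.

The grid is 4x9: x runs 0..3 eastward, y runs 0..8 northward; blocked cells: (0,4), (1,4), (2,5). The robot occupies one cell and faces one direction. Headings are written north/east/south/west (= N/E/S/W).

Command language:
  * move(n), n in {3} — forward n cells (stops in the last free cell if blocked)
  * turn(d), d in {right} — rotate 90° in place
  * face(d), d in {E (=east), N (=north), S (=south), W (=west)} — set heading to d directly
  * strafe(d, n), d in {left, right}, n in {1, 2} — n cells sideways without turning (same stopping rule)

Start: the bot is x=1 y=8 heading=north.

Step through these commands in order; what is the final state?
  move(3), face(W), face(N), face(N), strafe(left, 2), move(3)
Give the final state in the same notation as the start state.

initial: x=1 y=8 heading=north
1. move(3) → x=1 y=8 heading=north
2. face(W) → x=1 y=8 heading=west
3. face(N) → x=1 y=8 heading=north
4. face(N) → x=1 y=8 heading=north
5. strafe(left, 2) → x=0 y=8 heading=north
6. move(3) → x=0 y=8 heading=north

x=0 y=8 heading=north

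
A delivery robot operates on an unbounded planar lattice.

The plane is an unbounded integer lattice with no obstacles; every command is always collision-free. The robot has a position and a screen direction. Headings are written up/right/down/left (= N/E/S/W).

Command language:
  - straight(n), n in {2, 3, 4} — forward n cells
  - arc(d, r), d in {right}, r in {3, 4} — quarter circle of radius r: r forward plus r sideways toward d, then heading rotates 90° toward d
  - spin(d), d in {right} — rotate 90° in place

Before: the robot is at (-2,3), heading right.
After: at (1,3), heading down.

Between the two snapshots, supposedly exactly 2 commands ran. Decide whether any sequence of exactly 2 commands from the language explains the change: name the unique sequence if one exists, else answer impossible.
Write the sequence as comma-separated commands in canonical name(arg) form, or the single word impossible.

straight(3), spin(right)

key: order matters: swapping straight(3) and spin(right) lands elsewhere
initial: at (-2,3), heading right
t=1 straight(3) ⇒ at (1,3), heading right
t=2 spin(right) ⇒ at (1,3), heading down
no rival 2-sequence matches.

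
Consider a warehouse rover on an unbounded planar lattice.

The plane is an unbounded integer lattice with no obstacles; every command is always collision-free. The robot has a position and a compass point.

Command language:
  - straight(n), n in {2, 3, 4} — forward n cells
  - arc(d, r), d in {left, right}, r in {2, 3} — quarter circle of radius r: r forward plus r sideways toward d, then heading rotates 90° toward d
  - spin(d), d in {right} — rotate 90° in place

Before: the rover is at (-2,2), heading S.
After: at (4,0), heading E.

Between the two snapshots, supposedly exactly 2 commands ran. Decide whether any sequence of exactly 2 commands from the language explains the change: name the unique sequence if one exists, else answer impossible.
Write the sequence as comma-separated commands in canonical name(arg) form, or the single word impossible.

key: position moved to (4,0) AND the heading swung to E — translation plus rotation needed
start: at (-2,2), heading S
t=1 arc(left, 2) ⇒ at (0,0), heading E
t=2 straight(4) ⇒ at (4,0), heading E
no rival 2-sequence matches.

arc(left, 2), straight(4)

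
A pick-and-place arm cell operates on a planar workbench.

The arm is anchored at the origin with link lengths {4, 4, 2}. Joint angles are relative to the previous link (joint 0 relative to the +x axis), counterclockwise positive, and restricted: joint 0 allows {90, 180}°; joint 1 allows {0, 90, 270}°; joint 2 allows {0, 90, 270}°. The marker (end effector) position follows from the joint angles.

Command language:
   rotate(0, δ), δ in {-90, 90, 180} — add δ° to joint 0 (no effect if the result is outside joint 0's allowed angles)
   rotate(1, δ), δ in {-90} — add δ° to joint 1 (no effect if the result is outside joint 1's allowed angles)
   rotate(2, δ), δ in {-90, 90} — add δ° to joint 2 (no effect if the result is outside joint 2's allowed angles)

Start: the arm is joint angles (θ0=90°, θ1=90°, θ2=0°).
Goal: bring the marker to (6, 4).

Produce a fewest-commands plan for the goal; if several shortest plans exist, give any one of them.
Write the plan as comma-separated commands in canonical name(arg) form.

rotate(1, -90), rotate(1, -90)

start: joint angles (θ0=90°, θ1=90°, θ2=0°)
1. rotate(1, -90) → joint angles (θ0=90°, θ1=0°, θ2=0°)
2. rotate(1, -90) → joint angles (θ0=90°, θ1=270°, θ2=0°)
minimal: 2 command(s), checked below 2.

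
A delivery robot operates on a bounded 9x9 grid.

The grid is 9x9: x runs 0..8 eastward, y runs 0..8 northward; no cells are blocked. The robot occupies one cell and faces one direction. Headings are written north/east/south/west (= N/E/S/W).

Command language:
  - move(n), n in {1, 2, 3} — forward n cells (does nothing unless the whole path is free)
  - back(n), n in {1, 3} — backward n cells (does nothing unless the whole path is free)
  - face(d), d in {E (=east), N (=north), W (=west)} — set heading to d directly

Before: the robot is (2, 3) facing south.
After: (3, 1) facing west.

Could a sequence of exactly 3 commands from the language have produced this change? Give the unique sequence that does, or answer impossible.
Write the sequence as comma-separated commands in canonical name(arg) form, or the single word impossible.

move(2), face(W), back(1)

key: running back(1) before move(2) would end elsewhere — order is forced
from: (2, 3) facing south
step 1 (move(2)): (2, 1) facing south
step 2 (face(W)): (2, 1) facing west
step 3 (back(1)): (3, 1) facing west
no other 3-command option fits: unique.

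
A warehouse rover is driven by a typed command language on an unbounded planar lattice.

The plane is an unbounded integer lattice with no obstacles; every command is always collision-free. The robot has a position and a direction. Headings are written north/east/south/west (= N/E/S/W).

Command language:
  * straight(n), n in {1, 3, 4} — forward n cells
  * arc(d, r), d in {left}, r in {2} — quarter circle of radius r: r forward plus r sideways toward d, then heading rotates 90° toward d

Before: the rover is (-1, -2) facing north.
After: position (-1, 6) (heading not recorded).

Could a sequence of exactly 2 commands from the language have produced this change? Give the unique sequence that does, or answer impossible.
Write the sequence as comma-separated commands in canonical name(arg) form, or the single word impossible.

straight(4), straight(4)

t0: (-1, -2) facing north
t=1 straight(4) ⇒ (-1, 2) facing north
t=2 straight(4) ⇒ (-1, 6) facing north
uniquely the one of 16 2-step routes that fits.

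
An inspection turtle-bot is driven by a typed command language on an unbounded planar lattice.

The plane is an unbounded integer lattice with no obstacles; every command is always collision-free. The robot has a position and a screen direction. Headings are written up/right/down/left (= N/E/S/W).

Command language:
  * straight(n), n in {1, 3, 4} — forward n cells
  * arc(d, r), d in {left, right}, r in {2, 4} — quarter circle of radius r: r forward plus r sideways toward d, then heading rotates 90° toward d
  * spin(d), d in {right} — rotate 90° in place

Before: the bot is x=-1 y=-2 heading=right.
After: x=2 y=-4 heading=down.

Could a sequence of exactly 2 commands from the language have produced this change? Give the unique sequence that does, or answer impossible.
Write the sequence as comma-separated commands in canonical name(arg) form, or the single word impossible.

straight(1), arc(right, 2)

key: cell and facing (now S) both changed — the 2 commands mix motion and turning
begin: x=-1 y=-2 heading=right
1. straight(1) → x=0 y=-2 heading=right
2. arc(right, 2) → x=2 y=-4 heading=down
no other 2-command option fits: unique.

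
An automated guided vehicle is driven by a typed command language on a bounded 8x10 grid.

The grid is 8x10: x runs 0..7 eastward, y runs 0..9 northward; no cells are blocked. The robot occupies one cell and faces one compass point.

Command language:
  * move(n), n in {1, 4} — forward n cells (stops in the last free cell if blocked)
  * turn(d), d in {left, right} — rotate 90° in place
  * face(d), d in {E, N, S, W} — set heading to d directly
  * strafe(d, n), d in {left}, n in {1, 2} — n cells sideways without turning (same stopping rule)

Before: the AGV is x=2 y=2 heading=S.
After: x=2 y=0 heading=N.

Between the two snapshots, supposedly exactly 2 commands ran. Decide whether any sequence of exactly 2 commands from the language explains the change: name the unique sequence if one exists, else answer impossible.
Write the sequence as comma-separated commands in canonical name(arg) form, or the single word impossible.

key: move(4) runs into the grid edge before its full distance
initial: x=2 y=2 heading=S
t=1 move(4) ⇒ x=2 y=0 heading=S
t=2 face(N) ⇒ x=2 y=0 heading=N
all 100 alternatives checked — unique.

move(4), face(N)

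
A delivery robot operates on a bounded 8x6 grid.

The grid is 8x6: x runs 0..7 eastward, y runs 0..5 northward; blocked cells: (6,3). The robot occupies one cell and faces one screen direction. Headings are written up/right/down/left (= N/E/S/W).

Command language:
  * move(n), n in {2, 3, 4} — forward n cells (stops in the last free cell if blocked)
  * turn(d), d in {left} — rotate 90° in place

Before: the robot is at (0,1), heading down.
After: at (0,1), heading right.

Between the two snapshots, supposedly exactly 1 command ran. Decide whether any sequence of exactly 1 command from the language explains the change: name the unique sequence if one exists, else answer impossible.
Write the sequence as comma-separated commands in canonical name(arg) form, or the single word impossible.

turn(left)

key: parked at (0,1) the whole time — nothing moves the robot
initial: at (0,1), heading down
1. turn(left) → at (0,1), heading right
no other 1-command option fits: unique.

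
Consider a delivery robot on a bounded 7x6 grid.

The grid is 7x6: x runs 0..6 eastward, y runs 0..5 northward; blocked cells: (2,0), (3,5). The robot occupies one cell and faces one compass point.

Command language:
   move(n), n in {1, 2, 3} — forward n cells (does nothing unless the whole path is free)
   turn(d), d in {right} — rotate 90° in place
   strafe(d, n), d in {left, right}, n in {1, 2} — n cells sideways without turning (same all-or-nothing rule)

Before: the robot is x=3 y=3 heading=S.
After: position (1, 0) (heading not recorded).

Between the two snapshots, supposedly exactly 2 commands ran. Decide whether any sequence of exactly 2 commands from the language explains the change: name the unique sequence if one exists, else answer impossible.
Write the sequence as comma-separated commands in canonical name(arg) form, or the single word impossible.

strafe(right, 2), move(3)

key: running move(3) before strafe(right, 2) would end elsewhere — order is forced
begin: x=3 y=3 heading=S
step 1 (strafe(right, 2)): x=1 y=3 heading=S
step 2 (move(3)): x=1 y=0 heading=S
no other 2-command option fits: unique.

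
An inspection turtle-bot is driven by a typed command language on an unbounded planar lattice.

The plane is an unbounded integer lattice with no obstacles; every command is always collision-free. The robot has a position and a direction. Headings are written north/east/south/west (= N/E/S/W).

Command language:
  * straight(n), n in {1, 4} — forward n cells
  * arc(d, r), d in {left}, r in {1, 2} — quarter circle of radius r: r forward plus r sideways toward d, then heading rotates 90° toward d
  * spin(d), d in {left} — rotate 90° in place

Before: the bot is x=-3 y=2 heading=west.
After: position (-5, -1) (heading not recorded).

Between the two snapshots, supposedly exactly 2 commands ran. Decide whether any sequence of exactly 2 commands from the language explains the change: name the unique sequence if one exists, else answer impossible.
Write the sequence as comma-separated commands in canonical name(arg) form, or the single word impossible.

key: running straight(1) before arc(left, 2) would end elsewhere — order is forced
initial: x=-3 y=2 heading=west
1. arc(left, 2) → x=-5 y=0 heading=south
2. straight(1) → x=-5 y=-1 heading=south
no other 2-command option fits: unique.

arc(left, 2), straight(1)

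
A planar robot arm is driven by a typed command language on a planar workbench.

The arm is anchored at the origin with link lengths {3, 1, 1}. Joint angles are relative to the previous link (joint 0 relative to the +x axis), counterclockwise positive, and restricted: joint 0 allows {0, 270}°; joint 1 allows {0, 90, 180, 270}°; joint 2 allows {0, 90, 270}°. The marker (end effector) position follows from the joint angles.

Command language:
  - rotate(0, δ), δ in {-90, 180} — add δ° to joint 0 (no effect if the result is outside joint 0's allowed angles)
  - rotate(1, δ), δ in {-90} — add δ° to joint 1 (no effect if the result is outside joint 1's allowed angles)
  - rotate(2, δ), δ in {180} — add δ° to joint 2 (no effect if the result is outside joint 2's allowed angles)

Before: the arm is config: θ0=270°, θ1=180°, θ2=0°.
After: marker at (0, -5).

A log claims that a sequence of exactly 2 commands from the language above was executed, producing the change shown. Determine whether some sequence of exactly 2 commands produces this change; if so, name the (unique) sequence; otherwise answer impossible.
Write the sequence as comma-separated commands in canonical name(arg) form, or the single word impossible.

rotate(1, -90), rotate(1, -90)

begin: config: θ0=270°, θ1=180°, θ2=0°
[1] after rotate(1, -90): config: θ0=270°, θ1=90°, θ2=0°
[2] after rotate(1, -90): config: θ0=270°, θ1=0°, θ2=0°
all 16 alternatives checked — unique.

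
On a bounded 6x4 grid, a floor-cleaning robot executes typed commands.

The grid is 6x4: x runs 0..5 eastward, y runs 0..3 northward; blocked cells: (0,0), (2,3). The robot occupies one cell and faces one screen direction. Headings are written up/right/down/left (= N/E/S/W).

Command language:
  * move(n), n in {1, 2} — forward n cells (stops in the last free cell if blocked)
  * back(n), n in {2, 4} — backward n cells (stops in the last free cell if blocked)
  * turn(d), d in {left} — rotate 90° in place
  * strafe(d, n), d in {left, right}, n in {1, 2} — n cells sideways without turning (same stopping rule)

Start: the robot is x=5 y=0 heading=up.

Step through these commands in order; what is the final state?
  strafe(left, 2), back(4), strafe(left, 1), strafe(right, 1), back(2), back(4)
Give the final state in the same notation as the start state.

t0: x=5 y=0 heading=up
[1] after strafe(left, 2): x=3 y=0 heading=up
[2] after back(4): x=3 y=0 heading=up
[3] after strafe(left, 1): x=2 y=0 heading=up
[4] after strafe(right, 1): x=3 y=0 heading=up
[5] after back(2): x=3 y=0 heading=up
[6] after back(4): x=3 y=0 heading=up

x=3 y=0 heading=up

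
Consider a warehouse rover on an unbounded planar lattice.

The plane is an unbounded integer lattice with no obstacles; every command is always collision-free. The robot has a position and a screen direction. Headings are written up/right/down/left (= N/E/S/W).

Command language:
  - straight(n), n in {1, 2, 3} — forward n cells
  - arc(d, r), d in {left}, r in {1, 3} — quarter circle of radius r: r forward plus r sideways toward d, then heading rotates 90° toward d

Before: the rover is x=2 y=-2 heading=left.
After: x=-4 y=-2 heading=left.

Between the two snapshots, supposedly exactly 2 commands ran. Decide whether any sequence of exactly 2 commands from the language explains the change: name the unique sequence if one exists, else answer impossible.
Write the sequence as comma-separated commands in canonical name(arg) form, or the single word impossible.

key: still facing W at the end — nothing in the sequence rotates
from: x=2 y=-2 heading=left
[1] after straight(3): x=-1 y=-2 heading=left
[2] after straight(3): x=-4 y=-2 heading=left
uniquely the one of 25 2-step routes that fits.

straight(3), straight(3)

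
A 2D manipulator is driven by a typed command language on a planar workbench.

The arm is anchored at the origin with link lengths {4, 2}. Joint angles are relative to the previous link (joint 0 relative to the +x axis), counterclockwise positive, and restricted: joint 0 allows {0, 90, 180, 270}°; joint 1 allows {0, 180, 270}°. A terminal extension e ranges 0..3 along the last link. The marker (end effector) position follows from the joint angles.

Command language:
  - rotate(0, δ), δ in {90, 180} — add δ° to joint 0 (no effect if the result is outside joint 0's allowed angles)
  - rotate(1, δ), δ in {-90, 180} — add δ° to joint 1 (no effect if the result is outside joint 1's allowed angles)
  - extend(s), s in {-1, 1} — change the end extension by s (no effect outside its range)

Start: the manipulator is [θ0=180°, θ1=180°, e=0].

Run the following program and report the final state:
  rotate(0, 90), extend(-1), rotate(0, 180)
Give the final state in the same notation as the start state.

[θ0=90°, θ1=180°, e=0]

start: [θ0=180°, θ1=180°, e=0]
t=1 rotate(0, 90) ⇒ [θ0=270°, θ1=180°, e=0]
t=2 extend(-1) ⇒ [θ0=270°, θ1=180°, e=0]
t=3 rotate(0, 180) ⇒ [θ0=90°, θ1=180°, e=0]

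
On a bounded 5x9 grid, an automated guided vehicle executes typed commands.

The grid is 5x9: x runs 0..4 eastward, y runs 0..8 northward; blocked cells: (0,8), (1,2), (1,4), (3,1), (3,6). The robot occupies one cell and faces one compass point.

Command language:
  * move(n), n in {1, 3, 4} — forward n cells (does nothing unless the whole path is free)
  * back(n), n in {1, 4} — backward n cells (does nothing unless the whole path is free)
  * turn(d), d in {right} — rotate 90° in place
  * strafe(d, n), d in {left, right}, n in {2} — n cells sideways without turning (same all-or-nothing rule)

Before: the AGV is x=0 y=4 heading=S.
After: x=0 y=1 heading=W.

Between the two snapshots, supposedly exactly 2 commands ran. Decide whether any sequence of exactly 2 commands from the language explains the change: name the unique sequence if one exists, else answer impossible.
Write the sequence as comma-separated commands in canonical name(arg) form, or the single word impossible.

key: running turn(right) before move(3) would end elsewhere — order is forced
begin: x=0 y=4 heading=S
1. move(3) → x=0 y=1 heading=S
2. turn(right) → x=0 y=1 heading=W
no rival 2-sequence matches.

move(3), turn(right)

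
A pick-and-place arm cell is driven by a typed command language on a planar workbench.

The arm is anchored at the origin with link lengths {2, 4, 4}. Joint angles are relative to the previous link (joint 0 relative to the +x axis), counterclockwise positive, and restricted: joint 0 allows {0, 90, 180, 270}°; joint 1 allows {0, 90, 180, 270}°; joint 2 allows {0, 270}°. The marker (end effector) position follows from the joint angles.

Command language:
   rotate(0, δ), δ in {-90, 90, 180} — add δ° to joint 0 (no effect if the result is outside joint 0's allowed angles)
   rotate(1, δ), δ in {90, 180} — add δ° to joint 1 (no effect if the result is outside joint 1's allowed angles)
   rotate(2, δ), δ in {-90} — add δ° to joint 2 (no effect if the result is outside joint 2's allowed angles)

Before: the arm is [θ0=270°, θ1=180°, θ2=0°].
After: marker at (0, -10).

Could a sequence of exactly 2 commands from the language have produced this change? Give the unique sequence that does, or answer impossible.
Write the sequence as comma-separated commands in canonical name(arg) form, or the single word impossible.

initial: [θ0=270°, θ1=180°, θ2=0°]
step 1 (rotate(1, 90)): [θ0=270°, θ1=270°, θ2=0°]
step 2 (rotate(1, 90)): [θ0=270°, θ1=0°, θ2=0°]
all 36 alternatives checked — unique.

rotate(1, 90), rotate(1, 90)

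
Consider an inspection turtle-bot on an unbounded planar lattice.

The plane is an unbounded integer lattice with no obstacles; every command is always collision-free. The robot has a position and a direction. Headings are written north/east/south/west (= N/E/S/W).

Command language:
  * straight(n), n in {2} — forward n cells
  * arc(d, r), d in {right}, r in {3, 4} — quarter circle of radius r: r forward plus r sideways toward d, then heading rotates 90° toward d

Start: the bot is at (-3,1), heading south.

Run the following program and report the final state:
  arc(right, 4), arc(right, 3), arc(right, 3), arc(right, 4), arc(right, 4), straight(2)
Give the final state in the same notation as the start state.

at (-9,-5), heading west

initial: at (-3,1), heading south
t=1 arc(right, 4) ⇒ at (-7,-3), heading west
t=2 arc(right, 3) ⇒ at (-10,0), heading north
t=3 arc(right, 3) ⇒ at (-7,3), heading east
t=4 arc(right, 4) ⇒ at (-3,-1), heading south
t=5 arc(right, 4) ⇒ at (-7,-5), heading west
t=6 straight(2) ⇒ at (-9,-5), heading west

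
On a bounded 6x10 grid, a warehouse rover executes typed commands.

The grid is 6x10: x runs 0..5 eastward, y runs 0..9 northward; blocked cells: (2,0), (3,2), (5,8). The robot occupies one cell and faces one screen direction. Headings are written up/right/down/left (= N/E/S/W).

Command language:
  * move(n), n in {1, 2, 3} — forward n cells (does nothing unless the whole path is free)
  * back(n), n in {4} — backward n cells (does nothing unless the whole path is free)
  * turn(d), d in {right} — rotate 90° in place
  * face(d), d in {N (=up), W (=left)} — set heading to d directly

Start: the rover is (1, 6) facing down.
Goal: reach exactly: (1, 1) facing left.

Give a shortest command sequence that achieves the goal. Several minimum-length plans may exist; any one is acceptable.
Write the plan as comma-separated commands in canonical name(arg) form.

move(3), move(2), face(W)

start: (1, 6) facing down
1. move(3) → (1, 3) facing down
2. move(2) → (1, 1) facing down
3. face(W) → (1, 1) facing left
nothing shorter than 3 reaches the goal.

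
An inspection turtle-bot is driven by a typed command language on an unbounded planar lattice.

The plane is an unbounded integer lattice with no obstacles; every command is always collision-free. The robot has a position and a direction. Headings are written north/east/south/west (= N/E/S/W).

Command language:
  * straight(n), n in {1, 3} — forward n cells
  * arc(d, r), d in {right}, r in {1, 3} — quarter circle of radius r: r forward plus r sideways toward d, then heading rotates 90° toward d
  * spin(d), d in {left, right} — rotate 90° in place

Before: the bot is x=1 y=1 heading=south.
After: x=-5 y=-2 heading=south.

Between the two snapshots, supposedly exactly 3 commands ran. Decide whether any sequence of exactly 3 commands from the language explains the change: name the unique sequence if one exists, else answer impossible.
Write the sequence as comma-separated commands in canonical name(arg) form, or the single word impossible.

arc(right, 3), straight(3), spin(left)

key: heading stays S — rotations cancel among the 3 commands
start: x=1 y=1 heading=south
1. arc(right, 3) → x=-2 y=-2 heading=west
2. straight(3) → x=-5 y=-2 heading=west
3. spin(left) → x=-5 y=-2 heading=south
all 216 alternatives checked — unique.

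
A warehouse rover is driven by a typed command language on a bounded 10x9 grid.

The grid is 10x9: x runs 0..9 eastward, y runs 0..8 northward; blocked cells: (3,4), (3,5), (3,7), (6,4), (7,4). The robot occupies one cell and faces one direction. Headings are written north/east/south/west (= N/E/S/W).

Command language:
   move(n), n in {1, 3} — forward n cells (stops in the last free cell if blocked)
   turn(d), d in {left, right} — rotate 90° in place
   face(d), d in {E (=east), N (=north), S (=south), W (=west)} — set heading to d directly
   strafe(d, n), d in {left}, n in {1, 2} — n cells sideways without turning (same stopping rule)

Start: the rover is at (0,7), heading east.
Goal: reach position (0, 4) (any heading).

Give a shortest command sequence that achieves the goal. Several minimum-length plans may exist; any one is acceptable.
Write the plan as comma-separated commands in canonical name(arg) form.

turn(right), move(3)

begin: at (0,7), heading east
[1] after turn(right): at (0,7), heading south
[2] after move(3): at (0,4), heading south
no 1-step plan works, so 2 is optimal.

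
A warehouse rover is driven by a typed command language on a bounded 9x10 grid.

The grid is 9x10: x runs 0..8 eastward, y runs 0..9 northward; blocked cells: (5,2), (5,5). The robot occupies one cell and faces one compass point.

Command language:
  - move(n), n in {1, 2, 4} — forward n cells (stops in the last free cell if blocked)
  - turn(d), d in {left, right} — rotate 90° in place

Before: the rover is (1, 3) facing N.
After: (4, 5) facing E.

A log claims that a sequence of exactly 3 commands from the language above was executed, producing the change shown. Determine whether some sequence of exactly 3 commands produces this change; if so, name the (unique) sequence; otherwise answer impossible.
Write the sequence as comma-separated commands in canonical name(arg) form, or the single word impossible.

key: running move(4) before move(2) would end elsewhere — order is forced
t0: (1, 3) facing N
step 1 (move(2)): (1, 5) facing N
step 2 (turn(right)): (1, 5) facing E
step 3 (move(4)): (4, 5) facing E
all 125 alternatives checked — unique.

move(2), turn(right), move(4)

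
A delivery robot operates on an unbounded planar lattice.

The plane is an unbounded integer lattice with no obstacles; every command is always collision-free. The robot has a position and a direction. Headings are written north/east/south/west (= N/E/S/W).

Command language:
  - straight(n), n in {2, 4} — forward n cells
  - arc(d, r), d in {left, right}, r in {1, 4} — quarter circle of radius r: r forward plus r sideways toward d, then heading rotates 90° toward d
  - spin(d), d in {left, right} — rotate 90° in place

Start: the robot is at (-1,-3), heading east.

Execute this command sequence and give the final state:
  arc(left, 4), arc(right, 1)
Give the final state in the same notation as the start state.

begin: at (-1,-3), heading east
1. arc(left, 4) → at (3,1), heading north
2. arc(right, 1) → at (4,2), heading east

at (4,2), heading east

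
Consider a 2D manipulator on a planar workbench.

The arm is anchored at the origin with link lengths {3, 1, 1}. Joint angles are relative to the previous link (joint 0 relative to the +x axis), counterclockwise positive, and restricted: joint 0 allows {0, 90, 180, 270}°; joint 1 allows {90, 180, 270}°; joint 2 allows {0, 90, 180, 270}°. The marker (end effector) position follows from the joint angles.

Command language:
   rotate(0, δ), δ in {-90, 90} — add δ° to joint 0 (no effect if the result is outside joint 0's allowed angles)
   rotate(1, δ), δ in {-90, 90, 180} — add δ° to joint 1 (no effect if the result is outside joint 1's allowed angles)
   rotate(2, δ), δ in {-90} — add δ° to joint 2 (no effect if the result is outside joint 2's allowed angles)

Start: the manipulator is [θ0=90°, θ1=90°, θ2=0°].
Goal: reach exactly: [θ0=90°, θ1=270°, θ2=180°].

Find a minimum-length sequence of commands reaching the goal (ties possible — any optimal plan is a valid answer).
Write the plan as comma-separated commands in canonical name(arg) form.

rotate(1, 180), rotate(2, -90), rotate(2, -90)

begin: [θ0=90°, θ1=90°, θ2=0°]
1. rotate(1, 180) → [θ0=90°, θ1=270°, θ2=0°]
2. rotate(2, -90) → [θ0=90°, θ1=270°, θ2=270°]
3. rotate(2, -90) → [θ0=90°, θ1=270°, θ2=180°]
no 2-step plan works, so 3 is optimal.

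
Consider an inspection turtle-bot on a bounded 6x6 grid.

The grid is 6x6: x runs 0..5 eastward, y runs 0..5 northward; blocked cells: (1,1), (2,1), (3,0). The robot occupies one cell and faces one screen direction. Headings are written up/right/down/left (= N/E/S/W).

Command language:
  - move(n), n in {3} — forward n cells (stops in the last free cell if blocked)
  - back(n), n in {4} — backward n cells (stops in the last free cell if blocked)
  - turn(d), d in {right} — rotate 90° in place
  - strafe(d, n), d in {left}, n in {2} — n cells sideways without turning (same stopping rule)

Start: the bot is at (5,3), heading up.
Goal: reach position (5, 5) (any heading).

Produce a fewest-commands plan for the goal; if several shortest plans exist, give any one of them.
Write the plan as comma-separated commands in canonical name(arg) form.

from: at (5,3), heading up
step 1 (move(3)): at (5,5), heading up
nothing shorter than 1 reaches the goal.

move(3)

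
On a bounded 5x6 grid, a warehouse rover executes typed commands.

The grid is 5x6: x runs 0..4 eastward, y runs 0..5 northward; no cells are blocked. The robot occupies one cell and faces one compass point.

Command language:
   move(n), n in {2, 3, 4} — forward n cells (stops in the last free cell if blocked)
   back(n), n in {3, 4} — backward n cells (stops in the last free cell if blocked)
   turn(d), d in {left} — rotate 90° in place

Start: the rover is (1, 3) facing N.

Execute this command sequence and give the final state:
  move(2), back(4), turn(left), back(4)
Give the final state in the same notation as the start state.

(4, 1) facing W

begin: (1, 3) facing N
[1] after move(2): (1, 5) facing N
[2] after back(4): (1, 1) facing N
[3] after turn(left): (1, 1) facing W
[4] after back(4): (4, 1) facing W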